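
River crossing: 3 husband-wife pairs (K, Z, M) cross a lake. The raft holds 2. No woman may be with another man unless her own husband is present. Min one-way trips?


Label couples K, Z, M (H = husband, W = wife).
Counting alone: 6 people, the raft carries 2 and someone must bring it back, so each round trip nets at most +1 on the far side until the last crossing → at least 9 trips. The jealousy constraint makes 9 impossible; the shortest valid schedule has 11:
1. WK+WZ →  (far: WK,WZ; near: HK,HZ,HM,WM)
2. WK ←       (far: WZ; near: HK,HZ,HM,WK,WM)
3. WK+WM →  (far: WK,WZ,WM; near: HK,HZ,HM)
4. WK ←       (far: WZ,WM; near: HK,HZ,HM,WK)
5. HZ+HM →  (far: HZ,WZ,HM,WM; near: HK,WK)
6. HZ+WZ ←  (far: HM,WM; near: HK,WK,HZ,WZ)
7. HK+HZ →  (far: HK,HZ,HM,WM; near: WK,WZ)
8. WM ←       (far: HK,HZ,HM; near: WK,WZ,WM)
9. WK+WZ →  (far: HK,WK,HZ,WZ,HM; near: WM)
10. HM ←      (far: HK,WK,HZ,WZ; near: HM,WM)
11. HM+WM → (far: all six; near: empty)
In every state each wife is either with her husband or with no other man.
Minimum trips = 11

11


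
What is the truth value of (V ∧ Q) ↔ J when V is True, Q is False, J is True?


V = True, Q = False, J = True
Step 1: V ∧ Q = True AND False = False
Step 2: (False) ↔ J: true when both sides have same truth value.
Result: False ↔ True = False

False


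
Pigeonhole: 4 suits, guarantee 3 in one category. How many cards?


Pigeonhole: to guarantee k in one of n categories, need (k-1)×n + 1.
k = 3, n = 4
Minimum = (3-1) × 4 + 1 = 2 × 4 + 1

9


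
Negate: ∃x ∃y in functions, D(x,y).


Original: ∃x ∃y D(x,y)
Rule: ¬∀→∃, ¬∃→∀, negate predicate.
Negation: ∀x ∀y ¬D(x,y)

∀x ∀y ¬D(x,y)


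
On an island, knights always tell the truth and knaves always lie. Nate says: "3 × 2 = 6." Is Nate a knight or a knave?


Statement: "3 × 2 = 6."
Actual: 3 × 2 = 6
Claimed: 6
Statement is TRUE → Nate tells the truth → Knight

Knight


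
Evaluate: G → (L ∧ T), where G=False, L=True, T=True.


G = False, L = True, T = True
Expression: G → (L ∧ T)
Step 1: L ∧ T = True AND True = True
Step 2: G → (True) = False → True = True

True


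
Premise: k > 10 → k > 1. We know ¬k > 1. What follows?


Modus tollens: P → Q, ¬Q ⊢ ¬P
P: k > 10
Q: k > 1
We have P → Q and Q is false.
By modus tollens, P must be false.

It is not the case that k > 10


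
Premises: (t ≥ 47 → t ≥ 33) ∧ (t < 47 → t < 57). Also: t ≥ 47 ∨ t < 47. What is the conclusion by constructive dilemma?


Constructive dilemma: (P → Q) ∧ (R → S), P ∨ R ⊢ Q ∨ S
Premise 1: t ≥ 47 → t ≥ 33
Premise 2: t < 47 → t < 57
Premise 3: t ≥ 47 ∨ t < 47
Case 1: Assuming t ≥ 47, then by Premise 1, t ≥ 33.
Case 2: Assuming t < 47, then by Premise 2, t < 57.
Since one of t ≥ 47 or t < 47 must hold, we get t ≥ 33 or t < 57.

t ≥ 33 or t < 57.


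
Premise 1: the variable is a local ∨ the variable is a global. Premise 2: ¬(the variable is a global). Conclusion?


Disjunctive syllogism: P ∨ Q, ¬P ⊢ Q
Disjunction: the variable is a local ∨ the variable is a global
We know it is not the case that the variable is a global.
By disjunctive syllogism, the other disjunct must be true.

The variable is a local


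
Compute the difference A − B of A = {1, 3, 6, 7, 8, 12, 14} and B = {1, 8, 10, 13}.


A = {1, 3, 6, 7, 8, 12, 14}
B = {1, 8, 10, 13}
Operation: difference A − B
In A but not B: 3, 6, 7, 12, 14

{3, 6, 7, 12, 14}


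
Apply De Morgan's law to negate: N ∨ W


De Morgan's law: ¬(P ∨ Q) ≡ ¬P ∧ ¬Q
¬(N ∨ W) = ¬N ∧ ¬W

¬N ∧ ¬W


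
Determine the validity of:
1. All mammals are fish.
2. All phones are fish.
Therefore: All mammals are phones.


Premise 1: All mammals are fish.
Premise 2: All phones are fish.
Conclusion: All mammals are phones.
Fallacy: undistributed middle. fish is predicate in both.
Counterexample: mammals and phones could be disjoint subsets of fish.

Invalid


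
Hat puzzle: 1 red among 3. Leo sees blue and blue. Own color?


Total red = 1, seen red = 0
Own red = 1 - 0 = 1
Leo's hat is red.

red


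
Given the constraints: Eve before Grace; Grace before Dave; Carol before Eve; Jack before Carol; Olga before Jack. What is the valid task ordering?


Constraints: Eve before Grace; Grace before Dave; Carol before Eve; Jack before Carol; Olga before Jack
Method: repeatedly schedule the remaining task that has no remaining task required before it.
  Step 1: remaining {Dave, Olga, Carol, Eve, Jack, Grace}; every task except Olga still has a predecessor pending → schedule Olga.
  Step 2: remaining {Dave, Carol, Eve, Jack, Grace}; every task except Jack still has a predecessor pending → schedule Jack.
  Step 3: remaining {Dave, Carol, Eve, Grace}; every task except Carol still has a predecessor pending → schedule Carol.
  Step 4: remaining {Dave, Eve, Grace}; every task except Eve still has a predecessor pending → schedule Eve.
  Step 5: remaining {Dave, Grace}; every task except Grace still has a predecessor pending → schedule Grace.
  Step 6: only Dave remains → schedule Dave.
Resulting order:

Olga → Jack → Carol → Eve → Grace → Dave


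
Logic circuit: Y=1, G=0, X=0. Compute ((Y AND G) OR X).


Y AND G = 1&0 = 0
0 OR 0 = 0

0


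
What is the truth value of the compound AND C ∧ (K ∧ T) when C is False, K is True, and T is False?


C = False, K = True, T = False
Step 1: K ∧ T = True AND False = False
Step 2: C ∧ False = False AND False = False
AND is true only when ALL operands are true.

False


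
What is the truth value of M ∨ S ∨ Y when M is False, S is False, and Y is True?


M = False, S = False, Y = True
Step 1: M ∨ S = False OR False = False
Step 2: False ∨ Y = False OR True = True
OR is true when at least one operand is true.

True


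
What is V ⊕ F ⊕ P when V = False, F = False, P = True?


V = False, F = False, P = True
Step 1: V ⊕ F = False XOR False = False
Step 2: False ⊕ P = False XOR True = True
XOR is true when an odd number of operands are true.

True


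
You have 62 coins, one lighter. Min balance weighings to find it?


Each weighing has 3 outcomes (left heavy / balance / right heavy), so k weighings distinguish at most 3^k cases; splitting into three near-equal groups achieves this.
Need 3^k ≥ 62: 3^3 = 27 < 62 ≤ 3^4 = 81
k = ⌈log₃(62)⌉ = 4

4


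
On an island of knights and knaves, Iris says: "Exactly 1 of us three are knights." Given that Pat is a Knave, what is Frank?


Iris claims exactly 1 knights among Iris, Pat, Frank.
Given: Pat is a Knave.

Case 1: Iris is a Knight (tells truth)
  Then exactly 1 of the three are knights.
  Counting Iris, Pat: 1 knight(s) so far. Need 0 more → Frank = Knave.
Case 2: Iris is a Knave (lies)
  Then the count is NOT 1.
  If Frank = Knight, count = 1 = 1 → claim would be true, contradicts lie.
  If Frank = Knave, count = 0 ≠ 1 → lie confirmed ✓

Frank is a Knave.

Knave


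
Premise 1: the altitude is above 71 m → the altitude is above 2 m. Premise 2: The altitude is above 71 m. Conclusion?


Modus ponens: P → Q, P ⊢ Q
P: the altitude is above 71 m
Q: the altitude is above 2 m
We have P → Q and P is true.
By modus ponens, Q must be true.

The altitude is above 2 m


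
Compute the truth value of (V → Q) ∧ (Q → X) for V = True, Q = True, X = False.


V = True, Q = True, X = False
Step 1: V → Q is false only when V=True and Q=False. Result: True
Step 2: Q → X is false only when Q=True and X=False. Result: False
Step 3: True ∧ False = False

False


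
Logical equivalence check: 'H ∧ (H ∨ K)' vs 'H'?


Expression 1: H ∧ (H ∨ K)
Expression 2: H
Truth table (H K | Expr1 Expr2):
  T T |   T     T
  T F |   T     T
  F T |   F     F
  F F |   F     F
All 4 rows agree, so the expressions are logically equivalent.

Yes


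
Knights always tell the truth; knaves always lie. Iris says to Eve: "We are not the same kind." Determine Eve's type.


Iris says: "We are not the same kind."
Case 1: Iris is a Knight (truth-teller)
  Statement is true → they ARE different → Eve is a Knave
Case 2: Iris is a Knave (liar)
  Statement is false → they are NOT different → Eve is a Knave
In both cases, Eve is a Knave.

Knave


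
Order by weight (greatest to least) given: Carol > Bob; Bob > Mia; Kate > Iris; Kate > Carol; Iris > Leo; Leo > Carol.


Constraints: Carol > Bob; Bob > Mia; Kate > Iris; Kate > Carol; Iris > Leo; Leo > Carol
Method: at each step, the next-highest is the one remaining person who never appears on the smaller side of a constraint between remaining people.
  Step 1: remaining {Mia, Bob, Iris, Leo, Carol, Kate}; on the smaller side: {Mia, Bob, Iris, Leo, Carol} → Kate is next (Kate > Iris; Kate > Carol).
  Step 2: remaining {Mia, Bob, Iris, Leo, Carol}; on the smaller side: {Mia, Bob, Leo, Carol} → Iris is next (Iris > Leo).
  Step 3: remaining {Mia, Bob, Leo, Carol}; on the smaller side: {Mia, Bob, Carol} → Leo is next (Leo > Carol).
  Step 4: remaining {Mia, Bob, Carol}; on the smaller side: {Mia, Bob} → Carol is next (Carol > Bob).
  Step 5: remaining {Mia, Bob}; on the smaller side: {Mia} → Bob is next (Bob > Mia).
  Step 6: only Mia remains → lowest.
Final ranking (highest to lowest):

Kate > Iris > Leo > Carol > Bob > Mia


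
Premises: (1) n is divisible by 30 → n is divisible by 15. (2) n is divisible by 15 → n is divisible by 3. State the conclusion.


Hypothetical syllogism: P → Q, Q → R ⊢ P → R
Premise 1: n is divisible by 30 → n is divisible by 15
Premise 2: n is divisible by 15 → n is divisible by 3
Chain the implications: the middle term (n is divisible by 15) links the two.
Conclusion: If n is divisible by 30, then n is divisible by 3.

If n is divisible by 30, then n is divisible by 3.


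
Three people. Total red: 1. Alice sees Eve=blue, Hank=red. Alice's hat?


Total red = 1, seen red = 1
Own red = 1 - 1 = 0
Alice's hat is blue.

blue


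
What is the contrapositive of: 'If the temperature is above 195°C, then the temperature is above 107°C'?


Original: If the temperature is above 195°C, then the temperature is above 107°C
Contrapositive: If ¬Q, then ¬P
Negate Q: not (the temperature is above 107°C)
Negate P: not (the temperature is above 195°C)

If not (the temperature is above 107°C), then not (the temperature is above 195°C).


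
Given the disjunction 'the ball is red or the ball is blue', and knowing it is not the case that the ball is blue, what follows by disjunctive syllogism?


Disjunctive syllogism: P ∨ Q, ¬P ⊢ Q
Disjunction: the ball is red ∨ the ball is blue
We know it is not the case that the ball is blue.
By disjunctive syllogism, the other disjunct must be true.

The ball is red


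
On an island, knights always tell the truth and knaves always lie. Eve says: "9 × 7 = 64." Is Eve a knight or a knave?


Statement: "9 × 7 = 64."
Actual: 9 × 7 = 63
Claimed: 64
Statement is FALSE → Eve lies → Knave

Knave


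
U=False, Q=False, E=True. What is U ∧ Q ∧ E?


U = False, Q = False, E = True
Expression: U ∧ Q ∧ E
Step 1: U ∧ Q = False AND False = False
Step 2: (False) ∧ E = False AND True = False

False


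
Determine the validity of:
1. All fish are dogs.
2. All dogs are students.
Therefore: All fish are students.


Premise 1: All fish are dogs.
Premise 2: All dogs are students.
Conclusion: All fish are students.
Barbara syllogism (AAA-1): All A are B, All B are C → All A are C.
Middle term (dogs) distributed in premise 2.

Valid


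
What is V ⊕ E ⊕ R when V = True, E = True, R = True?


V = True, E = True, R = True
Step 1: V ⊕ E = True XOR True = False
Step 2: False ⊕ R = False XOR True = True
XOR is true when an odd number of operands are true.

True


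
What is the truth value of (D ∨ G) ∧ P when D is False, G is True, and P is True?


D = False, G = True, P = True
Step 1: D ∨ G = False OR True = True
Step 2: True ∧ P = True AND True = True
OR is true when at least one operand is true; AND requires both.

True


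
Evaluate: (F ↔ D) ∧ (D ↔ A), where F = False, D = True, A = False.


F = False, D = True, A = False
Step 1: F ↔ D is true when F and D have the same value. Result: False
Step 2: D ↔ A is true when D and A have the same value. Result: False
Step 3: False ∧ False = False

False


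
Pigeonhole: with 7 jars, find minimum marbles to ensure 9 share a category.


Pigeonhole: to guarantee k in one of n categories, need (k-1)×n + 1.
k = 9, n = 7
Minimum = (9-1) × 7 + 1 = 8 × 7 + 1

57


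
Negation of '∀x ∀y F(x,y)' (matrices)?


Original: ∀x ∀y F(x,y)
Rule: ¬∀→∃, ¬∃→∀, negate predicate.
Negation: ∃x ∃y ¬F(x,y)

∃x ∃y ¬F(x,y)


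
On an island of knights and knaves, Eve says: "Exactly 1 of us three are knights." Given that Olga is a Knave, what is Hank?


Eve claims exactly 1 knights among Eve, Olga, Hank.
Given: Olga is a Knave.

Case 1: Eve is a Knight (tells truth)
  Then exactly 1 of the three are knights.
  Counting Eve, Olga: 1 knight(s) so far. Need 0 more → Hank = Knave.
Case 2: Eve is a Knave (lies)
  Then the count is NOT 1.
  If Hank = Knight, count = 1 = 1 → claim would be true, contradicts lie.
  If Hank = Knave, count = 0 ≠ 1 → lie confirmed ✓

Hank is a Knave.

Knave


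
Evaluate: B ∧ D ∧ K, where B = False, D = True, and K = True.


B = False, D = True, K = True
Step 1: B ∧ D = False AND True = False
Step 2: (False) ∧ K = (False) AND True = False
AND is true only when ALL operands are true.

False


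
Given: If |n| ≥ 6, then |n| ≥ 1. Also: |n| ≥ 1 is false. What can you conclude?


Modus tollens: P → Q, ¬Q ⊢ ¬P
P: |n| ≥ 6
Q: |n| ≥ 1
We have P → Q and Q is false.
By modus tollens, P must be false.

It is not the case that |n| ≥ 6


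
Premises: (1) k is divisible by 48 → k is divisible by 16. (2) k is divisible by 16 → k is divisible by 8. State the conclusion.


Hypothetical syllogism: P → Q, Q → R ⊢ P → R
Premise 1: k is divisible by 48 → k is divisible by 16
Premise 2: k is divisible by 16 → k is divisible by 8
Chain the implications: the middle term (k is divisible by 16) links the two.
Conclusion: If k is divisible by 48, then k is divisible by 8.

If k is divisible by 48, then k is divisible by 8.


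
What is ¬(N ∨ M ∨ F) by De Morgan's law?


De Morgan's law: ¬(P ∨ Q ∨ R) ≡ ¬P ∧ ¬Q ∧ ¬R
¬(N ∨ M ∨ F) = ¬N ∧ ¬M ∧ ¬F

¬N ∧ ¬M ∧ ¬F


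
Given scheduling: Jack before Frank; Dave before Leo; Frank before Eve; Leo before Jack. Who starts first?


Constraints: Jack before Frank; Dave before Leo; Frank before Eve; Leo before Jack
The first task can have nothing scheduled before it, so it must never appear on the right of a 'before'.
Tasks appearing after some 'before': Frank, Leo, Eve, Jack.
The only task not in that list is Dave → it is first.

Dave


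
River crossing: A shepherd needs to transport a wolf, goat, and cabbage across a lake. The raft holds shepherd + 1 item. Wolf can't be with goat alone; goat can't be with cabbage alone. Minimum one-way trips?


1. shepherd+goat → 2. shepherd ← 3. shepherd+wolf → 4. shepherd+goat ← 5. shepherd+cabbage → 6. shepherd ← 7. shepherd+goat →
Minimum trips = 7

7


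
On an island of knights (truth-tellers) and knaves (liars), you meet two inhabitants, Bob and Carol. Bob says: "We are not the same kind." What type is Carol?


Bob says: "We are not the same kind."
Case 1: Bob is a Knight (truth-teller)
  Statement is true → they ARE different → Carol is a Knave
Case 2: Bob is a Knave (liar)
  Statement is false → they are NOT different → Carol is a Knave
In both cases, Carol is a Knave.

Knave


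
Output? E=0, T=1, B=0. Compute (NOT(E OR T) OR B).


E OR T = 1
NOT(1) = 0
0 OR 0 = 0

0


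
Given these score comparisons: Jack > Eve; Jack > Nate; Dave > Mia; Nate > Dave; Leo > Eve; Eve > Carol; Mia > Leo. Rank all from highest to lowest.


Constraints: Jack > Eve; Jack > Nate; Dave > Mia; Nate > Dave; Leo > Eve; Eve > Carol; Mia > Leo
Method: at each step, the next-highest is the one remaining person who never appears on the smaller side of a constraint between remaining people.
  Step 1: remaining {Mia, Leo, Eve, Jack, Nate, Dave, Carol}; on the smaller side: {Mia, Leo, Eve, Nate, Dave, Carol} → Jack is next (Jack > Eve; Jack > Nate).
  Step 2: remaining {Mia, Leo, Eve, Nate, Dave, Carol}; on the smaller side: {Mia, Leo, Eve, Dave, Carol} → Nate is next (Nate > Dave).
  Step 3: remaining {Mia, Leo, Eve, Dave, Carol}; on the smaller side: {Mia, Leo, Eve, Carol} → Dave is next (Dave > Mia).
  Step 4: remaining {Mia, Leo, Eve, Carol}; on the smaller side: {Leo, Eve, Carol} → Mia is next (Mia > Leo).
  Step 5: remaining {Leo, Eve, Carol}; on the smaller side: {Eve, Carol} → Leo is next (Leo > Eve).
  Step 6: remaining {Eve, Carol}; on the smaller side: {Carol} → Eve is next (Eve > Carol).
  Step 7: only Carol remains → lowest.
Final ranking (highest to lowest):

Jack > Nate > Dave > Mia > Leo > Eve > Carol


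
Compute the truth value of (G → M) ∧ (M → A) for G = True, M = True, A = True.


G = True, M = True, A = True
Step 1: G → M is false only when G=True and M=False. Result: True
Step 2: M → A is false only when M=True and A=False. Result: True
Step 3: True ∧ True = True

True


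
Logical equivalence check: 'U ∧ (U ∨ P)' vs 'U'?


Expression 1: U ∧ (U ∨ P)
Expression 2: U
Truth table (U P | Expr1 Expr2):
  T T |   T     T
  T F |   T     T
  F T |   F     F
  F F |   F     F
All 4 rows agree, so the expressions are logically equivalent.

Yes


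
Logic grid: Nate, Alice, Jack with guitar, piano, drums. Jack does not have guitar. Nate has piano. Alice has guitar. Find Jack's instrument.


From clues:
  Alice → guitar
  Nate → piano
By elimination, Jack gets the remaining.

drums


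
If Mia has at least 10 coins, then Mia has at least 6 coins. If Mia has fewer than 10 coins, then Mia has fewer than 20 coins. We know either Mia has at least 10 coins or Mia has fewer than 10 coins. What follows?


Constructive dilemma: (P → Q) ∧ (R → S), P ∨ R ⊢ Q ∨ S
Premise 1: Mia has at least 10 coins → Mia has at least 6 coins
Premise 2: Mia has fewer than 10 coins → Mia has fewer than 20 coins
Premise 3: Mia has at least 10 coins ∨ Mia has fewer than 10 coins
Case 1: Assuming Mia has at least 10 coins, then by Premise 1, Mia has at least 6 coins.
Case 2: Assuming Mia has fewer than 10 coins, then by Premise 2, Mia has fewer than 20 coins.
Since one of Mia has at least 10 coins or Mia has fewer than 10 coins must hold, we get Mia has at least 6 coins or Mia has fewer than 20 coins.

Mia has at least 6 coins or Mia has fewer than 20 coins.


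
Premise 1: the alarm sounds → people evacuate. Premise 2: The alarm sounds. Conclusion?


Modus ponens: P → Q, P ⊢ Q
P: the alarm sounds
Q: people evacuate
We have P → Q and P is true.
By modus ponens, Q must be true.

People evacuate


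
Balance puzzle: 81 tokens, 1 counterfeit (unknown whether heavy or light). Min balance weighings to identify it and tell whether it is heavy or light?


Let n = 81. 162 possibilities (n tokens × lighter/heavier); each weighing has 3 outcomes.
Bound for k weighings: say the first weighing puts j tokens on each pan. If it tips, the 2j weighed tokens remain suspects (each with a known direction) and k-1 weighings give 3^(k-1) outcomes; 3^(k-1) is odd, so 2j ≤ 3^(k-1) - 1. If it balances, the n - 2j unweighed tokens remain with direction unknown: 2(n - 2j) ≤ 3^(k-1) - 1 by the same parity argument. Adding, n ≤ (3^(k-1) - 1) + (3^(k-1) - 1)/2 = (3^k - 3)/2, and the classical three-group strategy achieves this (3 tokens in 2 weighings, 12 in 3, 39 in 4, 120 in 5).
So we need the smallest k with (3^k - 3)/2 ≥ 81.
k = 4: (3^4 - 3)/2 = 39 < 81 ✗
k = 5: (3^5 - 3)/2 = 120 ≥ 81 ✓

5


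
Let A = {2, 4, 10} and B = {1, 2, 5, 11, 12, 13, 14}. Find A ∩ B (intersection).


A = {2, 4, 10}
B = {1, 2, 5, 11, 12, 13, 14}
Operation: intersection
Elements in both: 2

{2}


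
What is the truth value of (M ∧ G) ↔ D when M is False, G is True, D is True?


M = False, G = True, D = True
Step 1: M ∧ G = False AND True = False
Step 2: (False) ↔ D: true when both sides have same truth value.
Result: False ↔ True = False

False


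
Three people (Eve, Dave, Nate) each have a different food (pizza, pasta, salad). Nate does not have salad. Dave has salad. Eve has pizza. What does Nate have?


From clues:
  Eve → pizza
  Dave → salad
By elimination, Nate gets the remaining.

pasta


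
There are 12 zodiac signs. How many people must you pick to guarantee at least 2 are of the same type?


Pigeonhole: to guarantee k in one of n categories, need (k-1)×n + 1.
k = 2, n = 12
Minimum = (2-1) × 12 + 1 = 1 × 12 + 1

13


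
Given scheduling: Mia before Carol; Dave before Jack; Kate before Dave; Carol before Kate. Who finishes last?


Constraints: Mia before Carol; Dave before Jack; Kate before Dave; Carol before Kate
The last task can have nothing scheduled after it, so it must never appear on the left of a 'before'.
Tasks appearing before some other task: Mia, Dave, Kate, Carol.
The only task not in that list is Jack → it is last.

Jack


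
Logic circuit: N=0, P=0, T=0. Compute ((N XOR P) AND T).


N XOR P = 0^0 = 0
0 AND 0 = 0

0


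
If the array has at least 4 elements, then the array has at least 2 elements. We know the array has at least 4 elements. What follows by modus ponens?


Modus ponens: P → Q, P ⊢ Q
P: the array has at least 4 elements
Q: the array has at least 2 elements
We have P → Q and P is true.
By modus ponens, Q must be true.

The array has at least 2 elements


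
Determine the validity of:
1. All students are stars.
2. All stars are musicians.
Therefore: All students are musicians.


Premise 1: All students are stars.
Premise 2: All stars are musicians.
Conclusion: All students are musicians.
Barbara syllogism (AAA-1): All A are B, All B are C → All A are C.
Middle term (stars) distributed in premise 2.

Valid


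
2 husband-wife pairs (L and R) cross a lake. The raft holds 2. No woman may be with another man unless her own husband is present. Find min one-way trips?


Label couples L and R.
1. WL+WR → (far: WL,WR; near: HL,HR)
2. WL ←   (far: WR; near: HL,HR,WL)
3. HL+HR → (far: HL,HR,WR; near: WL)
4. HL ←   (far: HR,WR; near: HL,WL)  — HL returns, since WL is alone on near bank
5. HL+WL → (far: all four; near: empty)
Every state respects the constraint.
Minimum trips = 5

5


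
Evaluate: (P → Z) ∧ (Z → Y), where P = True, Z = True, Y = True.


P = True, Z = True, Y = True
Step 1: P → Z is false only when P=True and Z=False. Result: True
Step 2: Z → Y is false only when Z=True and Y=False. Result: True
Step 3: True ∧ True = True

True


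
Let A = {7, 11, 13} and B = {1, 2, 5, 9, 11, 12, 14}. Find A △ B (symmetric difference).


A = {7, 11, 13}
B = {1, 2, 5, 9, 11, 12, 14}
Operation: symmetric difference
In A only: [7, 13], in B only: [1, 2, 5, 9, 12, 14]

{1, 2, 5, 7, 9, 12, 13, 14}


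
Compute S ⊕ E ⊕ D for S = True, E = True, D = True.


S = True, E = True, D = True
Step 1: S ⊕ E = True XOR True = False
Step 2: False ⊕ D = False XOR True = True
XOR is true when an odd number of operands are true.

True


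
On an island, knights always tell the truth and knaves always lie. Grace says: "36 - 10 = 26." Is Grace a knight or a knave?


Statement: "36 - 10 = 26."
Actual: 36 - 10 = 26
Claimed: 26
Statement is TRUE → Grace tells the truth → Knight

Knight


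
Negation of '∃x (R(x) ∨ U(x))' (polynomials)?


Original: ∃x (R(x) ∨ U(x))
Rule: ¬∀→∃, ¬∃→∀, negate predicate.
Negation: ∀x (¬R(x) ∧ ¬U(x))

∀x (¬R(x) ∧ ¬U(x))


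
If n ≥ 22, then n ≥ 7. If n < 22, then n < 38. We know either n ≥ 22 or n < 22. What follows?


Constructive dilemma: (P → Q) ∧ (R → S), P ∨ R ⊢ Q ∨ S
Premise 1: n ≥ 22 → n ≥ 7
Premise 2: n < 22 → n < 38
Premise 3: n ≥ 22 ∨ n < 22
Case 1: Assuming n ≥ 22, then by Premise 1, n ≥ 7.
Case 2: Assuming n < 22, then by Premise 2, n < 38.
Since one of n ≥ 22 or n < 22 must hold, we get n ≥ 7 or n < 38.

n ≥ 7 or n < 38.


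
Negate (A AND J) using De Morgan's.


De Morgan's law: ¬(P ∧ Q) ≡ ¬P ∨ ¬Q
¬(A ∧ J) = ¬A ∨ ¬J

¬A ∨ ¬J


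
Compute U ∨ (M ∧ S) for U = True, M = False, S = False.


U = True, M = False, S = False
Step 1: M ∧ S = False AND False = False
Step 2: U ∨ False = True OR False = True
AND evaluated first (higher precedence); then OR applied.

True


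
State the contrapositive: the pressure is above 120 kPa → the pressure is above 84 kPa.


Original: If the pressure is above 120 kPa, then the pressure is above 84 kPa
Contrapositive: If ¬Q, then ¬P
Negate Q: not (the pressure is above 84 kPa)
Negate P: not (the pressure is above 120 kPa)

If not (the pressure is above 84 kPa), then not (the pressure is above 120 kPa).


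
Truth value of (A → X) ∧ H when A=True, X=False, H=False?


A = True, X = False, H = False
Expression: (A → X) ∧ H
Step 1: A → X = True → False (false only if A=True, X=False) = False
Step 2: (False) ∧ H = False AND False = False

False


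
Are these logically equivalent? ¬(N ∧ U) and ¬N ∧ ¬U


Expression 1: ¬(N ∧ U)
Expression 2: ¬N ∧ ¬U
Truth table (N U | Expr1 Expr2):
  T T |   F     F
  T F |   T     F   ← differ
  F T |   T     F   ← differ
  F F |   T     T
Counterexample: N=T, U=F gives Expr1 = T but Expr2 = F, so the expressions are NOT logically equivalent.

No


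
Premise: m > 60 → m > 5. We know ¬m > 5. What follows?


Modus tollens: P → Q, ¬Q ⊢ ¬P
P: m > 60
Q: m > 5
We have P → Q and Q is false.
By modus tollens, P must be false.

It is not the case that m > 60


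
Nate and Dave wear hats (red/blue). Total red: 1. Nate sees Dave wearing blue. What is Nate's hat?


Total red = 1, Dave = blue
Red accounted for: 0
Remaining for Nate: 1
Nate's hat is red.

red


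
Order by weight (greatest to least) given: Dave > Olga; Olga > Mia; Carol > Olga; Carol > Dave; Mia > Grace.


Constraints: Dave > Olga; Olga > Mia; Carol > Olga; Carol > Dave; Mia > Grace
Method: at each step, the next-highest is the one remaining person who never appears on the smaller side of a constraint between remaining people.
  Step 1: remaining {Olga, Mia, Carol, Grace, Dave}; on the smaller side: {Olga, Mia, Grace, Dave} → Carol is next (Carol > Olga; Carol > Dave).
  Step 2: remaining {Olga, Mia, Grace, Dave}; on the smaller side: {Olga, Mia, Grace} → Dave is next (Dave > Olga).
  Step 3: remaining {Olga, Mia, Grace}; on the smaller side: {Mia, Grace} → Olga is next (Olga > Mia).
  Step 4: remaining {Mia, Grace}; on the smaller side: {Grace} → Mia is next (Mia > Grace).
  Step 5: only Grace remains → lowest.
Final ranking (highest to lowest):

Carol > Dave > Olga > Mia > Grace


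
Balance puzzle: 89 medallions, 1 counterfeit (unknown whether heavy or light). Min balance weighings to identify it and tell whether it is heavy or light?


Let n = 89. 178 possibilities (n medallions × lighter/heavier); each weighing has 3 outcomes.
Bound for k weighings: say the first weighing puts j medallions on each pan. If it tips, the 2j weighed medallions remain suspects (each with a known direction) and k-1 weighings give 3^(k-1) outcomes; 3^(k-1) is odd, so 2j ≤ 3^(k-1) - 1. If it balances, the n - 2j unweighed medallions remain with direction unknown: 2(n - 2j) ≤ 3^(k-1) - 1 by the same parity argument. Adding, n ≤ (3^(k-1) - 1) + (3^(k-1) - 1)/2 = (3^k - 3)/2, and the classical three-group strategy achieves this (3 medallions in 2 weighings, 12 in 3, 39 in 4, 120 in 5).
So we need the smallest k with (3^k - 3)/2 ≥ 89.
k = 4: (3^4 - 3)/2 = 39 < 89 ✗
k = 5: (3^5 - 3)/2 = 120 ≥ 89 ✓

5


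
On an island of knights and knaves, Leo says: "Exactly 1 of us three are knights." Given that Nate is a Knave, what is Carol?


Leo claims exactly 1 knights among Leo, Nate, Carol.
Given: Nate is a Knave.

Case 1: Leo is a Knight (tells truth)
  Then exactly 1 of the three are knights.
  Counting Leo, Nate: 1 knight(s) so far. Need 0 more → Carol = Knave.
Case 2: Leo is a Knave (lies)
  Then the count is NOT 1.
  If Carol = Knight, count = 1 = 1 → claim would be true, contradicts lie.
  If Carol = Knave, count = 0 ≠ 1 → lie confirmed ✓

Carol is a Knave.

Knave


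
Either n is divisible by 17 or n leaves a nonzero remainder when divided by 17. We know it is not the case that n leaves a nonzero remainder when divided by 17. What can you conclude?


Disjunctive syllogism: P ∨ Q, ¬P ⊢ Q
Disjunction: n is divisible by 17 ∨ n leaves a nonzero remainder when divided by 17
We know it is not the case that n leaves a nonzero remainder when divided by 17.
By disjunctive syllogism, the other disjunct must be true.

n is divisible by 17


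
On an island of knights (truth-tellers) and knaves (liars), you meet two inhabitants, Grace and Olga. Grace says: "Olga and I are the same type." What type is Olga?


Grace says: "Olga and I are the same type."
Case 1: Grace is a Knight (truth-teller)
  Statement is true → they ARE the same → Olga is also a Knight
Case 2: Grace is a Knave (liar)
  Statement is false → they are NOT the same → Olga is a Knight
In both cases, Olga is a Knight.

Knight


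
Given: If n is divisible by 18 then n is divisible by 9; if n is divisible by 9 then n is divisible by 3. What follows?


Hypothetical syllogism: P → Q, Q → R ⊢ P → R
Premise 1: n is divisible by 18 → n is divisible by 9
Premise 2: n is divisible by 9 → n is divisible by 3
Chain the implications: the middle term (n is divisible by 9) links the two.
Conclusion: If n is divisible by 18, then n is divisible by 3.

If n is divisible by 18, then n is divisible by 3.


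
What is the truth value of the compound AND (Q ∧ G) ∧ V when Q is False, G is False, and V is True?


Q = False, G = False, V = True
Step 1: Q ∧ G = False AND False = False
Step 2: False ∧ V = False AND True = False
AND is true only when ALL operands are true.

False


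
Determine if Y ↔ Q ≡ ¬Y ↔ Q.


Expression 1: Y ↔ Q
Expression 2: ¬Y ↔ Q
Truth table (Y Q | Expr1 Expr2):
  T T |   T     F   ← differ
  T F |   F     T   ← differ
  F T |   F     T   ← differ
  F F |   T     F   ← differ
Counterexample: Y=T, Q=T gives Expr1 = T but Expr2 = F, so the expressions are NOT logically equivalent.

No


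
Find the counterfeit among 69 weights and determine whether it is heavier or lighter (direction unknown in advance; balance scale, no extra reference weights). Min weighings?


Let n = 69. 138 possibilities (n weights × lighter/heavier); each weighing has 3 outcomes.
Bound for k weighings: say the first weighing puts j weights on each pan. If it tips, the 2j weighed weights remain suspects (each with a known direction) and k-1 weighings give 3^(k-1) outcomes; 3^(k-1) is odd, so 2j ≤ 3^(k-1) - 1. If it balances, the n - 2j unweighed weights remain with direction unknown: 2(n - 2j) ≤ 3^(k-1) - 1 by the same parity argument. Adding, n ≤ (3^(k-1) - 1) + (3^(k-1) - 1)/2 = (3^k - 3)/2, and the classical three-group strategy achieves this (3 weights in 2 weighings, 12 in 3, 39 in 4, 120 in 5).
So we need the smallest k with (3^k - 3)/2 ≥ 69.
k = 4: (3^4 - 3)/2 = 39 < 69 ✗
k = 5: (3^5 - 3)/2 = 120 ≥ 69 ✓

5


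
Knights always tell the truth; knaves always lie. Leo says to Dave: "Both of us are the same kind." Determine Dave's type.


Leo says: "Both of us are the same kind."
Case 1: Leo is a Knight (truth-teller)
  Statement is true → they ARE the same → Dave is also a Knight
Case 2: Leo is a Knave (liar)
  Statement is false → they are NOT the same → Dave is a Knight
In both cases, Dave is a Knight.

Knight


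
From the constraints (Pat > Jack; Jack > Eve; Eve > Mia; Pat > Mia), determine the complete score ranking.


Constraints: Pat > Jack; Jack > Eve; Eve > Mia; Pat > Mia
Method: at each step, the next-highest is the one remaining person who never appears on the smaller side of a constraint between remaining people.
  Step 1: remaining {Pat, Jack, Mia, Eve}; on the smaller side: {Jack, Mia, Eve} → Pat is next (Pat > Jack; Pat > Mia).
  Step 2: remaining {Jack, Mia, Eve}; on the smaller side: {Mia, Eve} → Jack is next (Jack > Eve).
  Step 3: remaining {Mia, Eve}; on the smaller side: {Mia} → Eve is next (Eve > Mia).
  Step 4: only Mia remains → lowest.
Final ranking (highest to lowest):

Pat > Jack > Eve > Mia


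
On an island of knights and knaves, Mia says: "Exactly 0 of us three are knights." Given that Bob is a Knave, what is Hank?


Mia claims exactly 0 knights among Mia, Bob, Hank.
Given: Bob is a Knave.

Case 1: Mia is a Knight (tells truth)
  Then exactly 0 of the three are knights.
  Counting Mia, Bob: 1 knight(s) so far. Need -1 more → impossible.
Case 2: Mia is a Knave (lies)
  Then the count is NOT 0.
  If Hank = Knave, count = 0 = 0 → claim would be true, contradicts lie.
  If Hank = Knight, count = 1 ≠ 0 → lie confirmed ✓

Hank is a Knight.

Knight


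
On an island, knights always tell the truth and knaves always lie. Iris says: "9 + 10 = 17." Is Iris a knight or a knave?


Statement: "9 + 10 = 17."
Actual: 9 + 10 = 19
Claimed: 17
Statement is FALSE → Iris lies → Knave

Knave


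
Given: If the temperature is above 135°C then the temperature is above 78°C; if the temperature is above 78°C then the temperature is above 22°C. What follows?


Hypothetical syllogism: P → Q, Q → R ⊢ P → R
Premise 1: the temperature is above 135°C → the temperature is above 78°C
Premise 2: the temperature is above 78°C → the temperature is above 22°C
Chain the implications: the middle term (the temperature is above 78°C) links the two.
Conclusion: If the temperature is above 135°C, then the temperature is above 22°C.

If the temperature is above 135°C, then the temperature is above 22°C.


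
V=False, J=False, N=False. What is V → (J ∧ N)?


V = False, J = False, N = False
Expression: V → (J ∧ N)
Step 1: J ∧ N = False AND False = False
Step 2: V → (False) = False → False = True

True


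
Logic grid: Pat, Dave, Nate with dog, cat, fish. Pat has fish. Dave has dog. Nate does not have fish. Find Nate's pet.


From clues:
  Pat → fish
  Dave → dog
By elimination, Nate gets the remaining.

cat


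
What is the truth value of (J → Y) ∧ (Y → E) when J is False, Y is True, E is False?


J = False, Y = True, E = False
Step 1: J → Y is false only when J=True and Y=False. Result: True
Step 2: Y → E is false only when Y=True and E=False. Result: False
Step 3: True ∧ False = False

False


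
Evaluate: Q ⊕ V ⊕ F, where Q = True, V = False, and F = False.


Q = True, V = False, F = False
Step 1: Q ⊕ V = True XOR False = True
Step 2: True ⊕ F = True XOR False = True
XOR is true when an odd number of operands are true.

True


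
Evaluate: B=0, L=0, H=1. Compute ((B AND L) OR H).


B AND L = 0&0 = 0
0 OR 1 = 1

1


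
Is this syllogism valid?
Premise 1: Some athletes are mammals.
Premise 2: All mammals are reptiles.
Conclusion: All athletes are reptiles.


Premise 1: Some athletes are mammals.
Premise 2: All mammals are reptiles.
Conclusion: All athletes are reptiles.
Fallacy: illicit minor. The minor term (athletes) is distributed in the conclusion ('All athletes ...') but undistributed in its premise ('Some athletes are mammals' doesn't cover all athletes).
Only 'Some athletes are reptiles' follows, not 'All'.

Invalid


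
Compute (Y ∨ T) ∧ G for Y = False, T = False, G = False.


Y = False, T = False, G = False
Step 1: Y ∨ T = False OR False = False
Step 2: False ∧ G = False AND False = False
OR is true when at least one operand is true; AND requires both.

False


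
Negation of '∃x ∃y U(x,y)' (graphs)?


Original: ∃x ∃y U(x,y)
Rule: ¬∀→∃, ¬∃→∀, negate predicate.
Negation: ∀x ∀y ¬U(x,y)

∀x ∀y ¬U(x,y)


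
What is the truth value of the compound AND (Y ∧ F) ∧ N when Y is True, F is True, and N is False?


Y = True, F = True, N = False
Step 1: Y ∧ F = True AND True = True
Step 2: True ∧ N = True AND False = False
AND is true only when ALL operands are true.

False


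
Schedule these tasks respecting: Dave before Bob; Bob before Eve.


Constraints: Dave before Bob; Bob before Eve
Method: repeatedly schedule the remaining task that has no remaining task required before it.
  Step 1: remaining {Dave, Bob, Eve}; every task except Dave still has a predecessor pending → schedule Dave.
  Step 2: remaining {Bob, Eve}; every task except Bob still has a predecessor pending → schedule Bob.
  Step 3: only Eve remains → schedule Eve.
Resulting order:

Dave → Bob → Eve


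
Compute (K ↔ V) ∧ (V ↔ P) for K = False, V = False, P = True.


K = False, V = False, P = True
Step 1: K ↔ V is true when K and V have the same value. Result: True
Step 2: V ↔ P is true when V and P have the same value. Result: False
Step 3: True ∧ False = False

False


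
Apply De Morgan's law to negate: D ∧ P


De Morgan's law: ¬(P ∧ Q) ≡ ¬P ∨ ¬Q
¬(D ∧ P) = ¬D ∨ ¬P

¬D ∨ ¬P


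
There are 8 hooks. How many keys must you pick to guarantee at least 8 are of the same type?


Pigeonhole: to guarantee k in one of n categories, need (k-1)×n + 1.
k = 8, n = 8
Minimum = (8-1) × 8 + 1 = 7 × 8 + 1

57


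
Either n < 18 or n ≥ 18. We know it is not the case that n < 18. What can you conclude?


Disjunctive syllogism: P ∨ Q, ¬P ⊢ Q
Disjunction: n < 18 ∨ n ≥ 18
We know it is not the case that n < 18.
By disjunctive syllogism, the other disjunct must be true.

n ≥ 18


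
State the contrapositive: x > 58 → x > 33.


Original: If x > 58, then x > 33
Contrapositive: If ¬Q, then ¬P
Negate Q: not (x > 33)
Negate P: not (x > 58)

If not (x > 33), then not (x > 58).


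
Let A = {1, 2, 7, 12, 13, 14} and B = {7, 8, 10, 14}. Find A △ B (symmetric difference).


A = {1, 2, 7, 12, 13, 14}
B = {7, 8, 10, 14}
Operation: symmetric difference
In A only: [1, 2, 12, 13], in B only: [8, 10]

{1, 2, 8, 10, 12, 13}


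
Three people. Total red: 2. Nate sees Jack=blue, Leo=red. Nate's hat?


Total red = 2, seen red = 1
Own red = 2 - 1 = 1
Nate's hat is red.

red


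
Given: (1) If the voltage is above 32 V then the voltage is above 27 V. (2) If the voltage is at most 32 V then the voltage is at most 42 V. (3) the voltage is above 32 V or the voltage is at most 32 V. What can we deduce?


Constructive dilemma: (P → Q) ∧ (R → S), P ∨ R ⊢ Q ∨ S
Premise 1: the voltage is above 32 V → the voltage is above 27 V
Premise 2: the voltage is at most 32 V → the voltage is at most 42 V
Premise 3: the voltage is above 32 V ∨ the voltage is at most 32 V
Case 1: Assuming the voltage is above 32 V, then by Premise 1, the voltage is above 27 V.
Case 2: Assuming the voltage is at most 32 V, then by Premise 2, the voltage is at most 42 V.
Since one of the voltage is above 32 V or the voltage is at most 32 V must hold, we get the voltage is above 27 V or the voltage is at most 42 V.

The voltage is above 27 V or the voltage is at most 42 V.


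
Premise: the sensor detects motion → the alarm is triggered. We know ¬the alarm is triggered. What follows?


Modus tollens: P → Q, ¬Q ⊢ ¬P
P: the sensor detects motion
Q: the alarm is triggered
We have P → Q and Q is false.
By modus tollens, P must be false.

It is not the case that the sensor detects motion
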